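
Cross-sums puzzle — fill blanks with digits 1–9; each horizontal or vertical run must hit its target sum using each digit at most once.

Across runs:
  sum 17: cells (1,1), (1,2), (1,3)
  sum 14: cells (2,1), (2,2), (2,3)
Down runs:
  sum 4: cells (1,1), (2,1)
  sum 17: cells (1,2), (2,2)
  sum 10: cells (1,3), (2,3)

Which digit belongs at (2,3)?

4

4 in 2 cells must be {1,3}; 17 in 2 cells must be {8,9}.
Nothing is forced directly, so branch on (1,2), whose candidates are 8 or 9. If (1,2) = 9: that forces (2,2) = 8, (2,1) = 1, after which (2,3) would have to be in {5} for the 14 across but in {1,2,3,4,6,7,8,9} for the 10 down — contradiction. So (1,2) = 8.
Given what's placed, (1,1) must be 3 to fit the 17 across and 4 down.
(1,3) = 17 − 11 = 6 completes the 17 across.
(2,1) = 4 − 3 = 1 completes the 4 down.
(2,2) = 17 − 8 = 9 completes the 17 down.
(2,3) = 14 − 10 = 4 completes the 14 across.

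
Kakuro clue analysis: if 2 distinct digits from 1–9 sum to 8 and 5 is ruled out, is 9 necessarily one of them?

No

Counterexample: {1,7} sums to 8 under that restriction without using 9.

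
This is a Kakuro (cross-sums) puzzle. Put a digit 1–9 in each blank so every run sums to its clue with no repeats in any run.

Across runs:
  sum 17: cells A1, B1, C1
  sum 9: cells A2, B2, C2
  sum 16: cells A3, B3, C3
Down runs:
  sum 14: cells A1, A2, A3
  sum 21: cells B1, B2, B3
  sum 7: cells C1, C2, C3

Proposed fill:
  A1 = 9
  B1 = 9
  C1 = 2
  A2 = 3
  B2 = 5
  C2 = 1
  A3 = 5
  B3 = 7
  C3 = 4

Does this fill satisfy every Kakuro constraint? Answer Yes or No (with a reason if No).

No — the down run A1–A3 sums to 17, not 14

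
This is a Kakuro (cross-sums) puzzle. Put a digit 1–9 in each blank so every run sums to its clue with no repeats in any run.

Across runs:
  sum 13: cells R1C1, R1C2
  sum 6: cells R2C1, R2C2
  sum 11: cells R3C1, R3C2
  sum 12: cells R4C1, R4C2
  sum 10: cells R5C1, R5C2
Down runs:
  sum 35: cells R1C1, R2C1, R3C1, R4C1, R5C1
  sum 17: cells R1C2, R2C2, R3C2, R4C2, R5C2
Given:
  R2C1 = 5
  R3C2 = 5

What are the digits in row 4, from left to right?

35 in 5 cells must be {5,6,7,8,9}.
Given what's placed, R1C2 must be 6 to fit the 13 across and 17 down.
R2C2 = 6 − 5 = 1 completes the 6 across.
R3C1 = 11 − 5 = 6 completes the 11 across.
Given what's placed, R4C2 must be 3 to fit the 12 across and 17 down.
R5C2 = 17 − 15 = 2 completes the 17 down.
R1C1 = 13 − 6 = 7 completes the 13 across.
R4C1 = 12 − 3 = 9 completes the 12 across.

9 3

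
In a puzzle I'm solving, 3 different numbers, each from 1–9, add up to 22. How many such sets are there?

3 distinct digits from 1–9 sum between 6 and 24.
Enumerating: {5,8,9}, {6,7,9}.

2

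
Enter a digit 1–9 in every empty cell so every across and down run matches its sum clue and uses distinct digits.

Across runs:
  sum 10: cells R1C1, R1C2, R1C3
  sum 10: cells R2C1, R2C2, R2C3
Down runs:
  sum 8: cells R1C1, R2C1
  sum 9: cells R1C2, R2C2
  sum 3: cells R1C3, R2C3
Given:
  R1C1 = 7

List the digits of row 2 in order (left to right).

3 in 2 cells must be {1,2}.
R2C1 = 8 − 7 = 1 completes the 8 down.
Given what's placed, R2C3 must be 2 to fit the 10 across and 3 down.
R1C3 = 3 − 2 = 1 completes the 3 down.
R2C2 = 10 − 3 = 7 completes the 10 across.
R1C2 = 10 − 8 = 2 completes the 10 across.

1, 7, 2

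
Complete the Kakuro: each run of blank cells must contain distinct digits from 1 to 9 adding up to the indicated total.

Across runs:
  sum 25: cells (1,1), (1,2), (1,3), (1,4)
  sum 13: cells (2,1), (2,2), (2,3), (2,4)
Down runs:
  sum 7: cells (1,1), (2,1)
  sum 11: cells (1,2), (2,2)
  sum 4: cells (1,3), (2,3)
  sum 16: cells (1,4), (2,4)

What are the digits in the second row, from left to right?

4 in 2 cells must be {1,3}; 16 in 2 cells must be {7,9}.
Only 7 fits (2,4) under both its across sum 13 and down sum 16.
(1,4) = 16 − 7 = 9 completes the 16 down.
Nothing is forced directly, so branch on (1,3), whose candidates are 1 or 3. If (1,3) = 1: then (1,1) would have to be in {7,8} for the 25 across but in {1,2,3,4,5,6} for the 7 down — contradiction. So (1,3) = 3.
(2,3) = 4 − 3 = 1 completes the 4 down.
No cell is forced outright now. (2,1) can only be 2 or 3 (the digits allowed by both its 13 across and its 7 down). If (2,1) = 3: then (1,1) would have to be in {5,6,7,8} for the 25 across but in {4} for the 7 down — contradiction. So (2,1) = 2.
(1,1) = 7 − 2 = 5 completes the 7 down.
(1,2) = 25 − 17 = 8 completes the 25 across.
(2,2) = 13 − 10 = 3 completes the 13 across.

2, 3, 1, 7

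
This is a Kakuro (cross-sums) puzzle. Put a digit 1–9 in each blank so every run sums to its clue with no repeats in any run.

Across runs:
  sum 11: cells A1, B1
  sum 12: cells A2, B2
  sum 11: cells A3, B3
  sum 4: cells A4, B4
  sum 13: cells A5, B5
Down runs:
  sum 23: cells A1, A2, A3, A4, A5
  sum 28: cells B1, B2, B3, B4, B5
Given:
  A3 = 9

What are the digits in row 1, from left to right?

4 in 2 cells must be {1,3}.
B3 = 11 − 9 = 2 completes the 11 across.
Given what's placed, B4 must be 3 to fit the 4 across and 28 down.
A4 = 4 − 3 = 1 completes the 4 across.
Nothing is forced directly, so branch on B1, whose candidates are 6 or 8 or 9. If B1 = 6: that forces A1 = 5, after which A2 would have to be in {3,4,5,7,8,9} for the 12 across but in {2,6} for the 23 down — contradiction. If B1 = 8: that forces A1 = 3, B2 = 9, B5 = 6, after which A2 would have to be in {3} for the 12 across but in {2,4,6,8} for the 23 down — contradiction. So B1 = 9.
A1 = 11 − 9 = 2 completes the 11 across.

2 9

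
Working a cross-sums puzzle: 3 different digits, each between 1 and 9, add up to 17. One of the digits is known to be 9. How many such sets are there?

3 distinct digits from 1–9 sum between 6 and 24.
Keeping only sets containing 9.
Enumerating: {1,7,9}, {2,6,9}, {3,5,9}.

3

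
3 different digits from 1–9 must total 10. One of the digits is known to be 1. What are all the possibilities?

3 distinct digits from 1–9 sum between 6 and 24.
Keeping only sets containing 1.

{1,2,7}; {1,3,6}; {1,4,5}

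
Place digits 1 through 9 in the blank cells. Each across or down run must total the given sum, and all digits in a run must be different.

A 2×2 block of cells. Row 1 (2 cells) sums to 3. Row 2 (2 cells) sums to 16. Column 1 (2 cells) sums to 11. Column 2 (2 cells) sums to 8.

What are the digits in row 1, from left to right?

2 1

3 in 2 cells must be {1,2}; 16 in 2 cells must be {7,9}.
The 3 across and the 11 down share only 2, so (1,1) = 2.
(1,2) = 3 − 2 = 1 completes the 3 across.
(2,1) = 11 − 2 = 9 completes the 11 down.
(2,2) = 16 − 9 = 7 completes the 16 across.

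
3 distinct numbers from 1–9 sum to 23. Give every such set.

{6,8,9}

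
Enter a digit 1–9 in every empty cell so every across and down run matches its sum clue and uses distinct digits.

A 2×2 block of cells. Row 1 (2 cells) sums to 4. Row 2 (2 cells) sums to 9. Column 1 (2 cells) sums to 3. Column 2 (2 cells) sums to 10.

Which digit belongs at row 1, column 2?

4 in 2 cells must be {1,3}; 3 in 2 cells must be {1,2}.
The 4 across and the 3 down share only 1, so (1,1) = 1.
(1,2) = 4 − 1 = 3 completes the 4 across.
(2,1) = 3 − 1 = 2 completes the 3 down.
(2,2) = 9 − 2 = 7 completes the 9 across.

3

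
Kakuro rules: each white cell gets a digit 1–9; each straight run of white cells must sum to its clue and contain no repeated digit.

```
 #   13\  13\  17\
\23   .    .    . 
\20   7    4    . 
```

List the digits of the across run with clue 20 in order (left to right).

23 in 3 cells must be {6,8,9}; 17 in 2 cells must be {8,9}.
R1C1 = 13 − 7 = 6 completes the 13 down.
R1C2 = 13 − 4 = 9 completes the 13 down.
R1C3 = 23 − 15 = 8 completes the 23 across.
R2C3 = 20 − 11 = 9 completes the 20 across.

7 4 9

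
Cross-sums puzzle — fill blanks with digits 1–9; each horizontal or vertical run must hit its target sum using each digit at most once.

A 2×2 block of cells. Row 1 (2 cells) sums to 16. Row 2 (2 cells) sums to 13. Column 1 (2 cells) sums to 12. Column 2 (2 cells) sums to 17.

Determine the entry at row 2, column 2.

16 in 2 cells must be {7,9}; 17 in 2 cells must be {8,9}.
The 16 across and the 17 down share only 9, so (1,2) = 9.
(2,2) = 17 − 9 = 8 completes the 17 down.
(1,1) = 16 − 9 = 7 completes the 16 across.
(2,1) = 13 − 8 = 5 completes the 13 across.

8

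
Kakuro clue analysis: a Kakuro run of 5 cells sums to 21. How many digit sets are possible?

8

5 distinct digits from 1–9 sum between 15 and 35.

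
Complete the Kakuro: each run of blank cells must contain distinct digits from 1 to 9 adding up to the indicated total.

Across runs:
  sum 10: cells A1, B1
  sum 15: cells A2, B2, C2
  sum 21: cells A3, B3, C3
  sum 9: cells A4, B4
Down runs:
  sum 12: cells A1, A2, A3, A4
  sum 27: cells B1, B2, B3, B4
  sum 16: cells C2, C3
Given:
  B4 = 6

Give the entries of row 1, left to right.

16 in 2 cells must be {7,9}.
A4 = 9 − 6 = 3 completes the 9 across.
Given what's placed, A3 must be 6 to fit the 21 across and 12 down.
C3 = 7: the only remaining digit allowed by both the 21 across and the 16 down.
C2 = 16 − 7 = 9 completes the 16 down.
B3 = 21 − 13 = 8 completes the 21 across.
Given what's placed, B2 must be 4 to fit the 15 across and 27 down.
B1 = 27 − 18 = 9 completes the 27 down.
A2 = 15 − 13 = 2 completes the 15 across.
A1 = 10 − 9 = 1 completes the 10 across.

1 9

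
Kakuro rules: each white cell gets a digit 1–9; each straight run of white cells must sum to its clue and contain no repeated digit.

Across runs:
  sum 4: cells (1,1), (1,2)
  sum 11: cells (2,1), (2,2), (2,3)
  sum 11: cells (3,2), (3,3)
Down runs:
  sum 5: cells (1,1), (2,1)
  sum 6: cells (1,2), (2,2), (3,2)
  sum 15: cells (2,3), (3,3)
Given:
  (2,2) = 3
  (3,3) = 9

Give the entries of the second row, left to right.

2 3 6

4 in 2 cells must be {1,3}; 6 in 3 cells must be {1,2,3}.
(1,2) = 1: the only remaining digit allowed by both the 4 across and the 6 down.
(2,3) = 15 − 9 = 6 completes the 15 down.
(3,2) = 11 − 9 = 2 completes the 11 across.
(1,1) = 4 − 1 = 3 completes the 4 across.
(2,1) = 11 − 9 = 2 completes the 11 across.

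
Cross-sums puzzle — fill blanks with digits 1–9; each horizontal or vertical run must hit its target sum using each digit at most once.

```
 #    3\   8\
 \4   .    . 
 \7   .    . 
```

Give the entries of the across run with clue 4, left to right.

1, 3

4 in 2 cells must be {1,3}; 3 in 2 cells must be {1,2}.
The 4 across and the 3 down share only 1, so R1C1 = 1.
R1C2 = 4 − 1 = 3 completes the 4 across.
R2C1 = 3 − 1 = 2 completes the 3 down.
R2C2 = 7 − 2 = 5 completes the 7 across.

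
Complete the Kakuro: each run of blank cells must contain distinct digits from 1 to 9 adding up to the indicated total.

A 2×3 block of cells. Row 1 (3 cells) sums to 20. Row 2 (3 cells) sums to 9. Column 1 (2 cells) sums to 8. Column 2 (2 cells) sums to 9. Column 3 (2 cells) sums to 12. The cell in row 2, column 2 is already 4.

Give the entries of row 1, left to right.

6 5 9

(1,2) = 9 − 4 = 5 completes the 9 down.
Given what's placed, (2,3) must be 3 to fit the 9 across and 12 down.
(1,3) = 12 − 3 = 9 completes the 12 down.
(2,1) = 9 − 7 = 2 completes the 9 across.
(1,1) = 20 − 14 = 6 completes the 20 across.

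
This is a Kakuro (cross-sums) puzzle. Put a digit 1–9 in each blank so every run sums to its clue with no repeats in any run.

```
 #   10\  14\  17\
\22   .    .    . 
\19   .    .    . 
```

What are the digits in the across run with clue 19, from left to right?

17 in 2 cells must be {8,9}.
Nothing is forced directly, so branch on R1C3, whose candidates are 8 or 9. If R1C3 = 8: that forces R1C1 = 9, R1C2 = 5, after which R2C1 would have to be in {2,3,4,5,6,7,8,9} for the 19 across but in {1} for the 10 down — contradiction. So R1C3 = 9.
R2C3 = 17 − 9 = 8 completes the 17 down.
Nothing is forced directly, so branch on R1C1, whose candidates are 6 or 7 or 8. If R1C1 = 6: then R1C2 would have to be in {7} for the 22 across but in {5,6,8,9} for the 14 down — contradiction. If R1C1 = 7: that forces R1C2 = 6, after which R2C1 would have to be in {2,4,5,6,7,9} for the 19 across but in {3} for the 10 down — contradiction. So R1C1 = 8.
R1C2 = 22 − 17 = 5 completes the 22 across.
R2C1 = 10 − 8 = 2 completes the 10 down.
R2C2 = 19 − 10 = 9 completes the 19 across.

2, 9, 8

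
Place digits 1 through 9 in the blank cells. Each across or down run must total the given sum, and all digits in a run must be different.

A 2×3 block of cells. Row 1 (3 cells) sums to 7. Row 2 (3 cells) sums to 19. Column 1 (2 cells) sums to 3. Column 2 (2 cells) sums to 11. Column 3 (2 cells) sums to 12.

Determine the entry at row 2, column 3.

7 in 3 cells must be {1,2,4}; 3 in 2 cells must be {1,2}.
The 7 across and the 12 down share only 4, so (1,3) = 4.
The 19 across and the 3 down share only 2, so (2,1) = 2.
(2,3) = 12 − 4 = 8 completes the 12 down.
(1,1) = 3 − 2 = 1 completes the 3 down.
(1,2) = 7 − 5 = 2 completes the 7 across.
(2,2) = 19 − 10 = 9 completes the 19 across.

8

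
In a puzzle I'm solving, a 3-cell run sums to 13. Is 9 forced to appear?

No

Counterexample: {1,4,8} sums to 13 without using 9.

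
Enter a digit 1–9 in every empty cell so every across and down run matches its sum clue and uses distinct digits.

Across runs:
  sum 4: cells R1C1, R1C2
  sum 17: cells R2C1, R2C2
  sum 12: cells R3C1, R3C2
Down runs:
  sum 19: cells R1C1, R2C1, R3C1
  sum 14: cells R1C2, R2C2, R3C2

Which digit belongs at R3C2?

5

4 in 2 cells must be {1,3}; 17 in 2 cells must be {8,9}.
The 4 across and the 19 down share only 3, so R1C1 = 3.
R1C2 = 4 − 3 = 1 completes the 4 across.
Given what's placed, R2C1 must be 9 to fit the 17 across and 19 down.
R2C2 = 17 − 9 = 8 completes the 17 across.
R3C1 = 19 − 12 = 7 completes the 19 down.
R3C2 = 12 − 7 = 5 completes the 12 across.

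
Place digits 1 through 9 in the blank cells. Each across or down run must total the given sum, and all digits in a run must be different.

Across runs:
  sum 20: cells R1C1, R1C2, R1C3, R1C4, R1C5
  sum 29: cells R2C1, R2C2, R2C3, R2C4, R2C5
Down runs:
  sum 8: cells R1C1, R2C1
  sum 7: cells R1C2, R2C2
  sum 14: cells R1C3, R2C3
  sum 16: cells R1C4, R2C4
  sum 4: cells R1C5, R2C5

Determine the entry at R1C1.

2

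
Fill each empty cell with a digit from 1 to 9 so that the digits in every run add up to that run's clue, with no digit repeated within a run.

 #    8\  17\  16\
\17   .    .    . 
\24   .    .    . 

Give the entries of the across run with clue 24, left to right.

24 in 3 cells must be {7,8,9}; 17 in 2 cells must be {8,9}; 16 in 2 cells must be {7,9}.
The 24 across and the 8 down share only 7, so R2C1 = 7.
Given what's placed, R2C3 must be 9 to fit the 24 across and 16 down.
R1C1 = 8 − 7 = 1 completes the 8 down.
R1C2 = 9: the only remaining digit allowed by both the 17 across and the 17 down.
R1C3 = 17 − 10 = 7 completes the 17 across.
R2C2 = 24 − 16 = 8 completes the 24 across.

7 8 9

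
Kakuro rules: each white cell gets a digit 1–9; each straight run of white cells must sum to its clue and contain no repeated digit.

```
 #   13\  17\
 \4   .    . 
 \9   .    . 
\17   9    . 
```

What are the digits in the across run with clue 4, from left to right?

1, 3

4 in 2 cells must be {1,3}; 17 in 2 cells must be {8,9}.
R3C2 = 17 − 9 = 8 completes the 17 across.
R1C2 = 3: the only remaining digit allowed by both the 4 across and the 17 down.
R2C2 = 17 − 11 = 6 completes the 17 down.
R1C1 = 4 − 3 = 1 completes the 4 across.
R2C1 = 9 − 6 = 3 completes the 9 across.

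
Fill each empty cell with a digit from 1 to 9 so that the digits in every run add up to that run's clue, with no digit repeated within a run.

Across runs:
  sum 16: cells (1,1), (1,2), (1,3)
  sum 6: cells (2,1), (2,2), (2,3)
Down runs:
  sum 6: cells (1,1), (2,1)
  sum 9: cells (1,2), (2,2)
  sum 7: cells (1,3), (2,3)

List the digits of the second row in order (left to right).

1, 2, 3

6 in 3 cells must be {1,2,3}.
Nothing is forced directly, so branch on (2,3), whose candidates are 1 or 2 or 3. If (2,3) = 1: that forces (1,3) = 6, (2,1) = 2, (2,2) = 3, after which (1,1) would have to be in {1,2,3,7,8,9} for the 16 across but in {4} for the 6 down — contradiction. If (2,3) = 2: that forces (1,3) = 5, (2,1) = 1, (2,2) = 3, after which (1,1) would have to be in {2,3,4,7,8,9} for the 16 across but in {5} for the 6 down — contradiction. So (2,3) = 3.
(1,3) = 7 − 3 = 4 completes the 7 down.
Given what's placed, (1,1) must be 5 to fit the 16 across and 6 down.
(1,2) = 16 − 9 = 7 completes the 16 across.
(2,1) = 6 − 5 = 1 completes the 6 down.
(2,2) = 6 − 4 = 2 completes the 6 across.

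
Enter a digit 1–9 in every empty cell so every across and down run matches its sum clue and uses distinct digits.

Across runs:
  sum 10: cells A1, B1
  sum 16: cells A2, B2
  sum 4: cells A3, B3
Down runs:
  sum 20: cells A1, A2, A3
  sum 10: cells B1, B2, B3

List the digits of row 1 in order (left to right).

8 2

16 in 2 cells must be {7,9}; 4 in 2 cells must be {1,3}.
The 16 across and the 10 down share only 7, so B2 = 7.
The 4 across and the 20 down share only 3, so A3 = 3.
B3 = 4 − 3 = 1 completes the 4 across.
B1 = 10 − 8 = 2 completes the 10 down.
A2 = 16 − 7 = 9 completes the 16 across.
A1 = 10 − 2 = 8 completes the 10 across.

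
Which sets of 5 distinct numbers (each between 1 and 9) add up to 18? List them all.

5 distinct digits from 1–9 sum between 15 and 35.

{1,2,3,4,8}; {1,2,3,5,7}; {1,2,4,5,6}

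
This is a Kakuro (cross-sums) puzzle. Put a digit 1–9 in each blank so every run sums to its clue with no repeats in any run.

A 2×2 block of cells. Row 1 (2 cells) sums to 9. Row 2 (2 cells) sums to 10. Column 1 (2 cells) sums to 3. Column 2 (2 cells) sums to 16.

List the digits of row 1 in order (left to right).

2 7

3 in 2 cells must be {1,2}; 16 in 2 cells must be {7,9}.
The 9 across and the 16 down share only 7, so (1,2) = 7.
(2,2) = 16 − 7 = 9 completes the 16 down.
(1,1) = 9 − 7 = 2 completes the 9 across.
(2,1) = 10 − 9 = 1 completes the 10 across.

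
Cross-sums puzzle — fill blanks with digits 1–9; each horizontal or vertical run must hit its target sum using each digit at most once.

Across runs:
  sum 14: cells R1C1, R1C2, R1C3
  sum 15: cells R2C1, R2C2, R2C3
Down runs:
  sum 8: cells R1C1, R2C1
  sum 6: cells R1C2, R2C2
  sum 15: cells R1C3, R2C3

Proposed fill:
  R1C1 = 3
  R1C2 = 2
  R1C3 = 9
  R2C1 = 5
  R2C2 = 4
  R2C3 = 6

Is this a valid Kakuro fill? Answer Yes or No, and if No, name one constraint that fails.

Across: 3+2+9=14; 5+4+6=15. Down: 3+5=8; 2+4=6; 9+6=15. No digit repeats within any run.

Yes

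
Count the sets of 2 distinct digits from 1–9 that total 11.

4

2 distinct digits from 1–9 sum between 3 and 17.
Enumerating: {2,9}, {3,8}, {4,7}, {5,6}.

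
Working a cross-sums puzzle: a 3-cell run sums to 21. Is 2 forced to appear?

Counterexample: {4,8,9} sums to 21 without using 2.

No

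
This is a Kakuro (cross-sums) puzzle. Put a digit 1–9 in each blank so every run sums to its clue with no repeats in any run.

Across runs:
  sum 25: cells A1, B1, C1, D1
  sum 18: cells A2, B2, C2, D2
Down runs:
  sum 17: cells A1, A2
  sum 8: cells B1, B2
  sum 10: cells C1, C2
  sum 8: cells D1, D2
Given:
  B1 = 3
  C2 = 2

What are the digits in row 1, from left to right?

9 3 8 5

17 in 2 cells must be {8,9}.
C1 = 10 − 2 = 8 completes the 10 down.
Given what's placed, D1 must be 5 to fit the 25 across and 8 down.
B2 = 8 − 3 = 5 completes the 8 down.
D2 = 8 − 5 = 3 completes the 8 down.
A1 = 25 − 16 = 9 completes the 25 across.
A2 = 18 − 10 = 8 completes the 18 across.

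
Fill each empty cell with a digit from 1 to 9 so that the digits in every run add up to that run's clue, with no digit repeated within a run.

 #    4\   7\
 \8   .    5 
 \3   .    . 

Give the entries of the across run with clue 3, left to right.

1 2

3 in 2 cells must be {1,2}; 4 in 2 cells must be {1,3}.
R1C1 = 8 − 5 = 3 completes the 8 across.
R2C1 = 4 − 3 = 1 completes the 4 down.
R2C2 = 3 − 1 = 2 completes the 3 across.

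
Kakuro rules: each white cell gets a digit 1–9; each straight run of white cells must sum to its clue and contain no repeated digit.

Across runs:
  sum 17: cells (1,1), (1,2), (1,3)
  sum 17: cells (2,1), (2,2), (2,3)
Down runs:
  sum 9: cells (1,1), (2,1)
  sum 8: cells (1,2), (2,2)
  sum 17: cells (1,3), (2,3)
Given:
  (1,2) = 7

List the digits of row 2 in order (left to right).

7 1 9

17 in 2 cells must be {8,9}.
(2,2) = 8 − 7 = 1 completes the 8 down.
Given what's placed, (2,3) must be 9 to fit the 17 across and 17 down.
(1,3) = 17 − 9 = 8 completes the 17 down.
(2,1) = 17 − 10 = 7 completes the 17 across.
(1,1) = 17 − 15 = 2 completes the 17 across.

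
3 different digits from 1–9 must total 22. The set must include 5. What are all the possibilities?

3 distinct digits from 1–9 sum between 6 and 24.
Keeping only sets containing 5.
Only one set works: {5,8,9}.

{5,8,9}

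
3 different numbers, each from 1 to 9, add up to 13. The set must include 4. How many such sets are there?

3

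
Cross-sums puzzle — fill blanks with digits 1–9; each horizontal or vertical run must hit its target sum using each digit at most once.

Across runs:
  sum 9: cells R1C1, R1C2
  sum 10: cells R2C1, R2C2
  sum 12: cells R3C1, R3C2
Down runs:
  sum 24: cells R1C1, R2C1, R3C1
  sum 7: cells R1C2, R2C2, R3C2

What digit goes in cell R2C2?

1

24 in 3 cells must be {7,8,9}; 7 in 3 cells must be {1,2,4}.
The 12 across and the 7 down share only 4, so R3C2 = 4.
R3C1 = 12 − 4 = 8 completes the 12 across.
Given what's placed, R1C1 must be 7 to fit the 9 across and 24 down.
R1C2 = 9 − 7 = 2 completes the 9 across.
R2C1 = 24 − 15 = 9 completes the 24 down.
R2C2 = 10 − 9 = 1 completes the 10 across.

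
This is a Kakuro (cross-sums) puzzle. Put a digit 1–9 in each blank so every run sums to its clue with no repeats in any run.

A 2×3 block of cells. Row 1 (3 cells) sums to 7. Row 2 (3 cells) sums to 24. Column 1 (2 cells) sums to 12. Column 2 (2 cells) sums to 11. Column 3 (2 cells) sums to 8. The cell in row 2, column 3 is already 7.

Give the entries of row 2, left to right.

7 in 3 cells must be {1,2,4}; 24 in 3 cells must be {7,8,9}.
The 7 across and the 12 down share only 4, so (1,1) = 4.
Given what's placed, (1,2) must be 2 to fit the 7 across and 11 down.
(1,3) = 7 − 6 = 1 completes the 7 across.
(2,1) = 12 − 4 = 8 completes the 12 down.
(2,2) = 24 − 15 = 9 completes the 24 across.

8 9 7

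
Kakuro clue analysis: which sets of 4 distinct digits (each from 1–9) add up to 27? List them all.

{3,7,8,9}; {4,6,8,9}; {5,6,7,9}

4 distinct digits from 1–9 sum between 10 and 30.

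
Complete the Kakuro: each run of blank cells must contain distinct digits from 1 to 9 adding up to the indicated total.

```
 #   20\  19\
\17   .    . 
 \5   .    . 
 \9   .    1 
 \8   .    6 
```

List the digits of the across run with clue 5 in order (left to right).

1, 4

17 in 2 cells must be {8,9}.
R3C1 = 9 − 1 = 8 completes the 9 across.
R4C1 = 8 − 6 = 2 completes the 8 across.
R1C1 = 9: the only remaining digit allowed by both the 17 across and the 20 down.
R1C2 = 17 − 9 = 8 completes the 17 across.
R2C1 = 20 − 19 = 1 completes the 20 down.
R2C2 = 5 − 1 = 4 completes the 5 across.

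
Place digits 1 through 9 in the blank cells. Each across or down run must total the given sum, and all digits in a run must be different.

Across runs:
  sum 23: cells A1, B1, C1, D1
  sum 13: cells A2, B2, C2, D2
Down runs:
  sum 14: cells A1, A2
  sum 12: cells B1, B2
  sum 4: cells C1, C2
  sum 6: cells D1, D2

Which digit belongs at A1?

9

4 in 2 cells must be {1,3}.
Nothing is forced directly, so branch on A2, whose candidates are 5 or 6. If A2 = 6: that forces A1 = 8, B2 = 4, C2 = 1, D2 = 2, after which B1 would have to be in {1,2,3,4,5,6,7,9} for the 23 across but in {8} for the 12 down — contradiction. So A2 = 5.
A1 = 14 − 5 = 9 completes the 14 down.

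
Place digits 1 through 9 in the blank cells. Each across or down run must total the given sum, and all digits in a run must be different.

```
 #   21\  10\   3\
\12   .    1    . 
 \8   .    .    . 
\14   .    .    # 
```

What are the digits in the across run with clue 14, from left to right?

3 in 2 cells must be {1,2}.
Given what's placed, R1C3 must be 2 to fit the 12 across and 3 down.
R2C3 = 3 − 2 = 1 completes the 3 down.
R1C1 = 12 − 3 = 9 completes the 12 across.
No cell is forced outright now. R3C1 can only be 5 or 8 (the digits allowed by both its 14 across and its 21 down). If R3C1 = 5: then R2C1 would have to be in {2,3,4,5} for the 8 across but in {7} for the 21 down — contradiction. So R3C1 = 8.
R2C1 = 21 − 17 = 4 completes the 21 down.
R2C2 = 8 − 5 = 3 completes the 8 across.
R3C2 = 14 − 8 = 6 completes the 14 across.

8 6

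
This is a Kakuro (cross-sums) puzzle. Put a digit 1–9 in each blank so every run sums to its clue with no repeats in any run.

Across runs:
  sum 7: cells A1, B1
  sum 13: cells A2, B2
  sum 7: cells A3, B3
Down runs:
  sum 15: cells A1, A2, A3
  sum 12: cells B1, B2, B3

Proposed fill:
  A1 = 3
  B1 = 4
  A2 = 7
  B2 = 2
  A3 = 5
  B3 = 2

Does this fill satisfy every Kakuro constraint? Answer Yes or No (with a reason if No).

No — the across run A2–B2 sums to 9, not 13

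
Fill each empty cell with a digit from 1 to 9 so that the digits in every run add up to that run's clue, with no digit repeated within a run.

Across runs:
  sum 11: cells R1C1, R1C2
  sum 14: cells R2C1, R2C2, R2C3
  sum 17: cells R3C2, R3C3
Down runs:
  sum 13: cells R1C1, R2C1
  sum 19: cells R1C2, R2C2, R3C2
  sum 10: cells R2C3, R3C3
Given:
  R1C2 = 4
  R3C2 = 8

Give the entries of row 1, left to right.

17 in 2 cells must be {8,9}.
R1C1 = 11 − 4 = 7 completes the 11 across.
R2C1 = 13 − 7 = 6 completes the 13 down.
R2C2 = 19 − 12 = 7 completes the 19 down.
R2C3 = 14 − 13 = 1 completes the 14 across.
R3C3 = 17 − 8 = 9 completes the 17 across.

7, 4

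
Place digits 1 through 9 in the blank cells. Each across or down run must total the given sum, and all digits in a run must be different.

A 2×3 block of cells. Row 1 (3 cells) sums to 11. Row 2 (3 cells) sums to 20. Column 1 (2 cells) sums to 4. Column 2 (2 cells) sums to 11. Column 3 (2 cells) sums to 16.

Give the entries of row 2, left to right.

3 8 9

4 in 2 cells must be {1,3}; 16 in 2 cells must be {7,9}.
The 11 across and the 16 down share only 7, so (1,3) = 7.
The 20 across and the 4 down share only 3, so (2,1) = 3.
(2,3) = 16 − 7 = 9 completes the 16 down.
(1,1) = 4 − 3 = 1 completes the 4 down.
(1,2) = 11 − 8 = 3 completes the 11 across.
(2,2) = 20 − 12 = 8 completes the 20 across.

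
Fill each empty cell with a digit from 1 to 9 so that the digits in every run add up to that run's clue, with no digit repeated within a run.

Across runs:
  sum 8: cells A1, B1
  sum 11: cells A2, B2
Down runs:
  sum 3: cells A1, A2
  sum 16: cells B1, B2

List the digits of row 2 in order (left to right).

2 9

3 in 2 cells must be {1,2}; 16 in 2 cells must be {7,9}.
The 8 across and the 16 down share only 7, so B1 = 7.
The 11 across and the 3 down share only 2, so A2 = 2.
B2 = 11 − 2 = 9 completes the 11 across.
A1 = 8 − 7 = 1 completes the 8 across.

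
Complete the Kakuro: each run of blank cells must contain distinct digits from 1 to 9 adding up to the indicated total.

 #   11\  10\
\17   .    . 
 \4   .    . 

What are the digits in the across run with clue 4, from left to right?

17 in 2 cells must be {8,9}; 4 in 2 cells must be {1,3}.
The 4 across and the 11 down share only 3, so R2C1 = 3.
R2C2 = 4 − 3 = 1 completes the 4 across.
R1C1 = 11 − 3 = 8 completes the 11 down.
R1C2 = 17 − 8 = 9 completes the 17 across.

3, 1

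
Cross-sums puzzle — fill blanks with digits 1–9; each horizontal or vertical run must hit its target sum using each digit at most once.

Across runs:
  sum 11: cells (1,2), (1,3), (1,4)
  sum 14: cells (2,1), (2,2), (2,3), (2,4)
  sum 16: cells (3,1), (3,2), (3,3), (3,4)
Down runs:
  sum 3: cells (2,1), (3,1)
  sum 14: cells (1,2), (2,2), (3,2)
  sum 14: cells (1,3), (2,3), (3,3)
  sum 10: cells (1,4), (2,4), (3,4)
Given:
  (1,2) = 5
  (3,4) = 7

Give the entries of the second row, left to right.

2, 3, 8, 1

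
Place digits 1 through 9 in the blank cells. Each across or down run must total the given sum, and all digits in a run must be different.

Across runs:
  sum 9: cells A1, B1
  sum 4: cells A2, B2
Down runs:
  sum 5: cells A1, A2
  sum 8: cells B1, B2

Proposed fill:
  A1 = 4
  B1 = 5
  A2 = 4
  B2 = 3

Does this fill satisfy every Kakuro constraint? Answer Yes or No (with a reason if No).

No — the down run A1–A2 sums to 8, not 5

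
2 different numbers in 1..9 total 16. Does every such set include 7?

Yes

The only way to make 16 from 2 distinct digits is {7,9}, which contains 7.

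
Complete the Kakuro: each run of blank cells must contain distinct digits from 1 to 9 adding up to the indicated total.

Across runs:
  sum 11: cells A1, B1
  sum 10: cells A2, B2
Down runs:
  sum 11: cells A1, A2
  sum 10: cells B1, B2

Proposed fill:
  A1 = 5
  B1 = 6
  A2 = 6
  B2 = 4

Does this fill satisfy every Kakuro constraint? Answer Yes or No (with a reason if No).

Across: 5+6=11; 6+4=10. Down: 5+6=11; 6+4=10. No digit repeats within any run.

Yes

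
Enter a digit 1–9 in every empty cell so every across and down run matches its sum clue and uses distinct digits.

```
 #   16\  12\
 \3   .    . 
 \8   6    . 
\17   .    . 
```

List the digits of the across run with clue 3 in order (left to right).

2 1

3 in 2 cells must be {1,2}; 17 in 2 cells must be {8,9}.
R2C2 = 8 − 6 = 2 completes the 8 across.
Given what's placed, R3C2 must be 9 to fit the 17 across and 12 down.
R1C2 = 12 − 11 = 1 completes the 12 down.
R3C1 = 17 − 9 = 8 completes the 17 across.
R1C1 = 3 − 1 = 2 completes the 3 across.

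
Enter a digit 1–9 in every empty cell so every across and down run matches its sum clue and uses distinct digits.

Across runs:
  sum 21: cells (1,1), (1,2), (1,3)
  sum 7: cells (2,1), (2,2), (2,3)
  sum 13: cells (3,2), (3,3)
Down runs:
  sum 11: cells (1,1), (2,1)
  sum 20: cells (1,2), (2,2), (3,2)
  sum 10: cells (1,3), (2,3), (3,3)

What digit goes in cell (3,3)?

7 in 3 cells must be {1,2,4}.
Only 4 fits (2,2) under both its across sum 7 and down sum 20.
Given what's placed, (2,1) must be 2 to fit the 7 across and 11 down.
(2,3) = 7 − 6 = 1 completes the 7 across.
(1,1) = 11 − 2 = 9 completes the 11 down.
(1,2) = 7: the only remaining digit allowed by both the 21 across and the 20 down.
(1,3) = 21 − 16 = 5 completes the 21 across.
(3,2) = 20 − 11 = 9 completes the 20 down.
(3,3) = 13 − 9 = 4 completes the 13 across.

4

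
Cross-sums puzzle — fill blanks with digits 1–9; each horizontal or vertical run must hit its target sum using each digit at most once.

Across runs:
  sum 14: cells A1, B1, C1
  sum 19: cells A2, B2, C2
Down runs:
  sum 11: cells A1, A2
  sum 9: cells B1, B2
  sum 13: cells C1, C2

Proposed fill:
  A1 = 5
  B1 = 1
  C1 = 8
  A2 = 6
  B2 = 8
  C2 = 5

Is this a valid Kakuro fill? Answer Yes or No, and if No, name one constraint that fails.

Across: 5+1+8=14; 6+8+5=19. Down: 5+6=11; 1+8=9; 8+5=13. No digit repeats within any run.

Yes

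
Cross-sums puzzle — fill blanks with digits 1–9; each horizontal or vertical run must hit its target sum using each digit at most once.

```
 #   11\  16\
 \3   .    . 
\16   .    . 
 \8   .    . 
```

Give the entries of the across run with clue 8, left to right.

3 in 2 cells must be {1,2}; 16 in 2 cells must be {7,9}.
The 16 across and the 11 down share only 7, so R2C1 = 7.
R2C2 = 16 − 7 = 9 completes the 16 across.
Given what's placed, R1C1 must be 1 to fit the 3 across and 11 down.
R1C2 = 3 − 1 = 2 completes the 3 across.
R3C1 = 11 − 8 = 3 completes the 11 down.
R3C2 = 8 − 3 = 5 completes the 8 across.

3 5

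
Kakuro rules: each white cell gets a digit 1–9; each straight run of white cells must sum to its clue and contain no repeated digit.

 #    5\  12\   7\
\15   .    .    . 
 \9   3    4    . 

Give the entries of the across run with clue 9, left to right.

3 4 2

R1C1 = 5 − 3 = 2 completes the 5 down.
R1C2 = 12 − 4 = 8 completes the 12 down.
R1C3 = 15 − 10 = 5 completes the 15 across.
R2C3 = 9 − 7 = 2 completes the 9 across.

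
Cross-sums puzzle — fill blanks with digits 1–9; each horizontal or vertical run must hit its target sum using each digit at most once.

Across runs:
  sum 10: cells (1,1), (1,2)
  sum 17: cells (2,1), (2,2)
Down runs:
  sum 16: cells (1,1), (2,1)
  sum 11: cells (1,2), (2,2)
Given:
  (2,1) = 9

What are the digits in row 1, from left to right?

17 in 2 cells must be {8,9}; 16 in 2 cells must be {7,9}.
(1,1) = 16 − 9 = 7 completes the 16 down.
(1,2) = 10 − 7 = 3 completes the 10 across.
(2,2) = 17 − 9 = 8 completes the 17 across.

7 3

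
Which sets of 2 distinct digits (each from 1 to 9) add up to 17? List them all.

{8,9}

2 distinct digits from 1–9 sum between 3 and 17.
Only one set works: {8,9}.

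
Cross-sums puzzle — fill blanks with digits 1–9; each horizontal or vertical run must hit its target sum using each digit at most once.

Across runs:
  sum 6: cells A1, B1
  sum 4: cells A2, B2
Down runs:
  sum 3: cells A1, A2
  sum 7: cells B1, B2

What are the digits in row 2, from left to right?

1 3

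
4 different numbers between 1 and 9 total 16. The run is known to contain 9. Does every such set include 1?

The only way to make 16 from 4 distinct digits under that restriction is {1,2,4,9}, which contains 1.

Yes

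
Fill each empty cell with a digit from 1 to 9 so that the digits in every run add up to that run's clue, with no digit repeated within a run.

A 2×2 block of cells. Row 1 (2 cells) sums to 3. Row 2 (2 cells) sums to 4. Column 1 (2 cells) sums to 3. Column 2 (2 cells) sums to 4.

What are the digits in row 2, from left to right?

3 in 2 cells must be {1,2}; 4 in 2 cells must be {1,3}.
The 3 across and the 4 down share only 1, so (1,2) = 1.
The 4 across and the 3 down share only 1, so (2,1) = 1.
(2,2) = 4 − 1 = 3 completes the 4 across.
(1,1) = 3 − 1 = 2 completes the 3 across.

1 3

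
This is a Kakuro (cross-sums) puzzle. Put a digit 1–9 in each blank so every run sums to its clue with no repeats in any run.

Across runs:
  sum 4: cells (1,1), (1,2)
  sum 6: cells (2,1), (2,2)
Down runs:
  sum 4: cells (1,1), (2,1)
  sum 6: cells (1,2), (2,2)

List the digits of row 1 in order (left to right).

4 in 2 cells must be {1,3}.
The 4 across and the 6 down share only 1, so (1,2) = 1.
The 6 across and the 4 down share only 1, so (2,1) = 1.
(2,2) = 6 − 1 = 5 completes the 6 across.
(1,1) = 4 − 1 = 3 completes the 4 across.

3 1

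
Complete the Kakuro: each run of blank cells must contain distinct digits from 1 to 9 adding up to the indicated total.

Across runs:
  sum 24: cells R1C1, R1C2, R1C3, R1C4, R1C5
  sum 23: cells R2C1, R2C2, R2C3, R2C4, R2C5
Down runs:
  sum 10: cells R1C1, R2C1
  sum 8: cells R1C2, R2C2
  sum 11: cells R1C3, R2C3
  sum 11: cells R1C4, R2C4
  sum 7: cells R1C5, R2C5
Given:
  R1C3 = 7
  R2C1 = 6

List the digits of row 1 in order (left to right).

4 5 7 2 6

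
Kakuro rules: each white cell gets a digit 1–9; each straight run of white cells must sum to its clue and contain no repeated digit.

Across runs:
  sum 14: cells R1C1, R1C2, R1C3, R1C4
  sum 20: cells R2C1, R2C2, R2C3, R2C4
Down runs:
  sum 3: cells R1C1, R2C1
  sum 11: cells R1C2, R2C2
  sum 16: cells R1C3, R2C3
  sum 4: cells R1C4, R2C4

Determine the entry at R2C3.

9

3 in 2 cells must be {1,2}; 16 in 2 cells must be {7,9}; 4 in 2 cells must be {1,3}.
Only 7 fits R1C3 under both its across sum 14 and down sum 16.
Given what's placed, R1C4 must be 1 to fit the 14 across and 4 down.
R2C3 = 16 − 7 = 9 completes the 16 down.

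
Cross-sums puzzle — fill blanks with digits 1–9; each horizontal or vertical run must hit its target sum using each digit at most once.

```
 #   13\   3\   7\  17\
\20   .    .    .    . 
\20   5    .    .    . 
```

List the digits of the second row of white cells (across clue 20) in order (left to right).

5 1 6 8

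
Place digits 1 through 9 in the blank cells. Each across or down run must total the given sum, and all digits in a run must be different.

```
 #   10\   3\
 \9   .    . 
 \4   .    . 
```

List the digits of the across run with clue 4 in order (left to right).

3 1

4 in 2 cells must be {1,3}; 3 in 2 cells must be {1,2}.
The 4 across and the 3 down share only 1, so R2C2 = 1.
R1C2 = 3 − 1 = 2 completes the 3 down.
R2C1 = 4 − 1 = 3 completes the 4 across.
R1C1 = 9 − 2 = 7 completes the 9 across.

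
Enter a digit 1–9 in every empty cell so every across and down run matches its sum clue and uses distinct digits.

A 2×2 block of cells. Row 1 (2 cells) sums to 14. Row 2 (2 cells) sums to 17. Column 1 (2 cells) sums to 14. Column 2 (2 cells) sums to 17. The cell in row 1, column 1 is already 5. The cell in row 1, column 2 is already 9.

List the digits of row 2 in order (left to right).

9 8

17 in 2 cells must be {8,9}.
(2,1) = 14 − 5 = 9 completes the 14 down.
(2,2) = 17 − 9 = 8 completes the 17 across.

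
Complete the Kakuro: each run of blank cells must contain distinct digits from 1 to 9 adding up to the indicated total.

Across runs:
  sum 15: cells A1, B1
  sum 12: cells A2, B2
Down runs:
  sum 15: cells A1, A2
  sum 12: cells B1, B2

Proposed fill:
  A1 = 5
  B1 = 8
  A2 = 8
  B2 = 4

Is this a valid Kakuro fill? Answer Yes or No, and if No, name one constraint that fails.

No — the across run A1–B1 sums to 13, not 15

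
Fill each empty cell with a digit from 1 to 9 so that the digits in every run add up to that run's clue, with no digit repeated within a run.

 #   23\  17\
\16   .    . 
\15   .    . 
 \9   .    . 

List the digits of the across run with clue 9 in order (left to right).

8 1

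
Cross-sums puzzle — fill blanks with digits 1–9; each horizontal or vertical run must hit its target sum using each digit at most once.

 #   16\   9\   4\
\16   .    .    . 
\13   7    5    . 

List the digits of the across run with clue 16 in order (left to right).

9, 4, 3

16 in 2 cells must be {7,9}; 4 in 2 cells must be {1,3}.
R1C1 = 16 − 7 = 9 completes the 16 down.
R1C2 = 9 − 5 = 4 completes the 9 down.
R1C3 = 16 − 13 = 3 completes the 16 across.
R2C3 = 13 − 12 = 1 completes the 13 across.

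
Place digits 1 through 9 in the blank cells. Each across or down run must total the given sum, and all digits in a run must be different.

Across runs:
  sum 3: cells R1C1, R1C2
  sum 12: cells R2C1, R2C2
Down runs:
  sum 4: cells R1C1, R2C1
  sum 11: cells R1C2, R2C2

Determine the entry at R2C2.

3 in 2 cells must be {1,2}; 4 in 2 cells must be {1,3}.
The 3 across and the 4 down share only 1, so R1C1 = 1.
R1C2 = 3 − 1 = 2 completes the 3 across.
R2C1 = 4 − 1 = 3 completes the 4 down.
R2C2 = 12 − 3 = 9 completes the 12 across.

9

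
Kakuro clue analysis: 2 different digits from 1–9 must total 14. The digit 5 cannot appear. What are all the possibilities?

2 distinct digits from 1–9 sum between 3 and 17.
Dropping sets that contain 5.
Only one set works: {6,8}.

{6,8}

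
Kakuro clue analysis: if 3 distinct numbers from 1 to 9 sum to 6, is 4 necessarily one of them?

No

The only way to make 6 from 3 distinct digits is {1,2,3}, which does not contain 4.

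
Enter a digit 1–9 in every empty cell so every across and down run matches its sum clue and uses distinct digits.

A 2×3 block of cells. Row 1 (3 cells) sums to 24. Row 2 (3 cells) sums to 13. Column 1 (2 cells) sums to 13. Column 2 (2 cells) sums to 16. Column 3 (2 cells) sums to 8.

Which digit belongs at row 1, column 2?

9

24 in 3 cells must be {7,8,9}; 16 in 2 cells must be {7,9}.
The 24 across and the 8 down share only 7, so (1,3) = 7.
(2,3) = 8 − 7 = 1 completes the 8 down.
Given what's placed, (1,2) must be 9 to fit the 24 across and 16 down.
(2,2) = 16 − 9 = 7 completes the 16 down.
(1,1) = 24 − 16 = 8 completes the 24 across.
(2,1) = 13 − 8 = 5 completes the 13 across.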